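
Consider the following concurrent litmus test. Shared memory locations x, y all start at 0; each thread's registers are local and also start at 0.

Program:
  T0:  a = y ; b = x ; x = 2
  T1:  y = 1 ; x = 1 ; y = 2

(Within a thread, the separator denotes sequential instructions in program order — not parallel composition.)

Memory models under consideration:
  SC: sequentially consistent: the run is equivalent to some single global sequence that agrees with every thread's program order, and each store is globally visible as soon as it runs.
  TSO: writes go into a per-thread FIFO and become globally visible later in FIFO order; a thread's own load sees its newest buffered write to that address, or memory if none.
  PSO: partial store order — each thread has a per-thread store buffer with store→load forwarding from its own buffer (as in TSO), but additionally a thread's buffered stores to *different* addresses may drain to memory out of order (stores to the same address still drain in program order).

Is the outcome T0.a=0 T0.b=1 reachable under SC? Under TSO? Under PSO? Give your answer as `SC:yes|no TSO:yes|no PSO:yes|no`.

outcome vector order: (T0.a,T0.b)
SC: 5 outcomes — {00 01 10 11 21}
TSO: 5 outcomes — {00 01 10 11 21}
PSO: 6 outcomes — {00 01 10 11 20 21}
target 01 ∈ {SC,TSO,PSO}

SC:yes TSO:yes PSO:yes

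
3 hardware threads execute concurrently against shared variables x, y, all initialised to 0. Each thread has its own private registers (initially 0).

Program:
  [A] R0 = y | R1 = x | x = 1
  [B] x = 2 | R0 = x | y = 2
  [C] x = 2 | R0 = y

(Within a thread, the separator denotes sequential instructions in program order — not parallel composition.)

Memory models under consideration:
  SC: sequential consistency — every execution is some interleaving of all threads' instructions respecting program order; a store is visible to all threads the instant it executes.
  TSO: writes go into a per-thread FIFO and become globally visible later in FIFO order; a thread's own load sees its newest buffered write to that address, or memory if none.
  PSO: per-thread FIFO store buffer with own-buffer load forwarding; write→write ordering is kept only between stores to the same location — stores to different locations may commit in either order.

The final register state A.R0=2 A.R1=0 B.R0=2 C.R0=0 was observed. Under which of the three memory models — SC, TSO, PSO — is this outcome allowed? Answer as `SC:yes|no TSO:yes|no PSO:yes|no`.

SC:no TSO:no PSO:yes

outcome vector order: (A.R0,A.R1,B.R0,C.R0)
[SC] allowed = {0010, 0012, 0020, 0022, 0210, 0212, 0220, 0222, 2220, 2222}
[TSO] allowed = {0010, 0012, 0020, 0022, 0210, 0212, 0220, 0222, 2220, 2222}
[PSO] allowed = {0010, 0012, 0020, 0022, 0210, 0212, 0220, 0222, 2020, 2022, 2220, 2222}
target 2020 ∈ {PSO}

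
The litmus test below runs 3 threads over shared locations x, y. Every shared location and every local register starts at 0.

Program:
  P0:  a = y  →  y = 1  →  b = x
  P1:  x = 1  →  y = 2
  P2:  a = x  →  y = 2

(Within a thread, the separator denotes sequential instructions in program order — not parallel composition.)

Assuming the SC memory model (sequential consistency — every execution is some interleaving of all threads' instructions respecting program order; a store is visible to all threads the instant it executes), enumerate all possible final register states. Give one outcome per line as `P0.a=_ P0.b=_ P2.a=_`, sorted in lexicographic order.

P0.a=0 P0.b=0 P2.a=0
P0.a=0 P0.b=0 P2.a=1
P0.a=0 P0.b=1 P2.a=0
P0.a=0 P0.b=1 P2.a=1
P0.a=2 P0.b=0 P2.a=0
P0.a=2 P0.b=1 P2.a=0
P0.a=2 P0.b=1 P2.a=1

outcome vector order: (P0.a,P0.b,P2.a)
|SC outcomes| = 7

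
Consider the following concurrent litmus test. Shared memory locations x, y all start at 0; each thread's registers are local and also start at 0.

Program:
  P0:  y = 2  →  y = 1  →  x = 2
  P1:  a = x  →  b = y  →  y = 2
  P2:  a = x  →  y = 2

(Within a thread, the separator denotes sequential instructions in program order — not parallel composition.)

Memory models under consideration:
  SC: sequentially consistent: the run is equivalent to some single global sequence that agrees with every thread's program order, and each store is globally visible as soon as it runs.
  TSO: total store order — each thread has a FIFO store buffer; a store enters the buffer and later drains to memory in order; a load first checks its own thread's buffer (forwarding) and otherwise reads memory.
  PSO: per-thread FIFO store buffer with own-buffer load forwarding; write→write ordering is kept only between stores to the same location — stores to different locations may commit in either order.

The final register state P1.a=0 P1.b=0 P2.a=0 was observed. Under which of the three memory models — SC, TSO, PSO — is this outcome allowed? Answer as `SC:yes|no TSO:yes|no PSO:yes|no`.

SC:yes TSO:yes PSO:yes

outcome vector order: (P1.a,P1.b,P2.a)
SC: 10 outcomes — {000, 002, 010, 012, 020, 022, 210, 212, 220, 222}
TSO: 10 outcomes — {000, 002, 010, 012, 020, 022, 210, 212, 220, 222}
PSO: 12 outcomes — {000, 002, 010, 012, 020, 022, 200, 202, 210, 212, 220, 222}
target 000 ∈ {SC,TSO,PSO}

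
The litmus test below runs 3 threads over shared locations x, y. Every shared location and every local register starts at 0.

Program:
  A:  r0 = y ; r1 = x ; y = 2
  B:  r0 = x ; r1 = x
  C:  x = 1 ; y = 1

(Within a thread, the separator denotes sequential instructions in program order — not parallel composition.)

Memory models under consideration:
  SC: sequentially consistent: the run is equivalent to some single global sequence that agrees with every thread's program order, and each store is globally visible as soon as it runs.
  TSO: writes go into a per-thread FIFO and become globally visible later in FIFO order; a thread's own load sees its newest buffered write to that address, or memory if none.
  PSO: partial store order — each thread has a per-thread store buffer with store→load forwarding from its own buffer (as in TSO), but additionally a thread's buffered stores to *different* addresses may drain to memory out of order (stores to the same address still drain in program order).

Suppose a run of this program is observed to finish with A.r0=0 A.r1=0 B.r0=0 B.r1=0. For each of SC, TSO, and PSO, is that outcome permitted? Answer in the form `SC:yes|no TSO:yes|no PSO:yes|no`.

SC:yes TSO:yes PSO:yes

outcome vector order: (A.r0,A.r1,B.r0,B.r1)
[SC] allowed = {0000, 0001, 0011, 0100, 0101, 0111, 1100, 1101, 1111}
[TSO] allowed = {0000, 0001, 0011, 0100, 0101, 0111, 1100, 1101, 1111}
[PSO] allowed = {0000, 0001, 0011, 0100, 0101, 0111, 1000, 1001, 1011, 1100, 1101, 1111}
target 0000 ∈ {SC,TSO,PSO}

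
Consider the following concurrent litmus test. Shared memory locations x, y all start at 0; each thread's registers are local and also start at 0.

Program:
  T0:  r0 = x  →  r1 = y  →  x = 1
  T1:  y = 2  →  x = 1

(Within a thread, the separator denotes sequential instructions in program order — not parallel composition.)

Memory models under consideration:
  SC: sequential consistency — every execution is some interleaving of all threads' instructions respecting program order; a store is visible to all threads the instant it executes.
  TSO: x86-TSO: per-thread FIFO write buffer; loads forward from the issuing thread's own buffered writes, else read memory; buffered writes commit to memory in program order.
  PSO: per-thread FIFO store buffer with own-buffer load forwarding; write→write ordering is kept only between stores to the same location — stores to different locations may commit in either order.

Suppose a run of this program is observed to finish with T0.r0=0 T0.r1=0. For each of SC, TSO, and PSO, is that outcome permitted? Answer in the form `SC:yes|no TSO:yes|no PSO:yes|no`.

outcome vector order: (T0.r0,T0.r1)
SC: 3 outcomes — {(0,0) (0,2) (1,2)}
TSO: 3 outcomes — {(0,0) (0,2) (1,2)}
PSO: 4 outcomes — {(0,0) (0,2) (1,0) (1,2)}
target (0,0) ∈ {SC,TSO,PSO}

SC:yes TSO:yes PSO:yes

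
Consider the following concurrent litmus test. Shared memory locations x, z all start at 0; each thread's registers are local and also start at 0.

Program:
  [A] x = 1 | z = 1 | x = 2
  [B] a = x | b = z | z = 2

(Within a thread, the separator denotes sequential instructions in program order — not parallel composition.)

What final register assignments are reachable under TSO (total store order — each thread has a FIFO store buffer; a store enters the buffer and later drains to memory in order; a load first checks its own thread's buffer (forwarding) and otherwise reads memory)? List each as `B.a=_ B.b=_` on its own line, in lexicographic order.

outcome vector order: (B.a,B.b)
|TSO outcomes| = 5

B.a=0 B.b=0
B.a=0 B.b=1
B.a=1 B.b=0
B.a=1 B.b=1
B.a=2 B.b=1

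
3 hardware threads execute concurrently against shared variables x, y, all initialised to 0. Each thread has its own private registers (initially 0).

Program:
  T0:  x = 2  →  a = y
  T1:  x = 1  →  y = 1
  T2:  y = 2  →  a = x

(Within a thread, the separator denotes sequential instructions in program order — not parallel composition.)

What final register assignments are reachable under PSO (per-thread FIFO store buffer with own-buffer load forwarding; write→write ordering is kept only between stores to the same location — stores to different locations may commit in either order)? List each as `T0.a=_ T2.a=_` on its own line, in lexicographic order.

T0.a=0 T2.a=0
T0.a=0 T2.a=1
T0.a=0 T2.a=2
T0.a=1 T2.a=0
T0.a=1 T2.a=1
T0.a=1 T2.a=2
T0.a=2 T2.a=0
T0.a=2 T2.a=1
T0.a=2 T2.a=2

outcome vector order: (T0.a,T2.a)
|PSO outcomes| = 9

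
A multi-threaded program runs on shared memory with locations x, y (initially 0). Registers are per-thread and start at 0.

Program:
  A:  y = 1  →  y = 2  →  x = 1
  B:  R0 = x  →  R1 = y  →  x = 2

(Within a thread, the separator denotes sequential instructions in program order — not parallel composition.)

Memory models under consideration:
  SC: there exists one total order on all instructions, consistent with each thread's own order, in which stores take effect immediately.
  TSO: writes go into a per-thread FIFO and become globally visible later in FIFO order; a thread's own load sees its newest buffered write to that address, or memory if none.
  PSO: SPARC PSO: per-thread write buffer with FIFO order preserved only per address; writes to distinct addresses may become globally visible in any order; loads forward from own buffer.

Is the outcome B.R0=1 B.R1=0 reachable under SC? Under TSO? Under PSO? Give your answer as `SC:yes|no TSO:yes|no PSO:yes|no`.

outcome vector order: (B.R0,B.R1)
[SC] allowed = {<0 0>; <0 1>; <0 2>; <1 2>}
[TSO] allowed = {<0 0>; <0 1>; <0 2>; <1 2>}
[PSO] allowed = {<0 0>; <0 1>; <0 2>; <1 0>; <1 1>; <1 2>}
target <1 0> ∈ {PSO}

SC:no TSO:no PSO:yes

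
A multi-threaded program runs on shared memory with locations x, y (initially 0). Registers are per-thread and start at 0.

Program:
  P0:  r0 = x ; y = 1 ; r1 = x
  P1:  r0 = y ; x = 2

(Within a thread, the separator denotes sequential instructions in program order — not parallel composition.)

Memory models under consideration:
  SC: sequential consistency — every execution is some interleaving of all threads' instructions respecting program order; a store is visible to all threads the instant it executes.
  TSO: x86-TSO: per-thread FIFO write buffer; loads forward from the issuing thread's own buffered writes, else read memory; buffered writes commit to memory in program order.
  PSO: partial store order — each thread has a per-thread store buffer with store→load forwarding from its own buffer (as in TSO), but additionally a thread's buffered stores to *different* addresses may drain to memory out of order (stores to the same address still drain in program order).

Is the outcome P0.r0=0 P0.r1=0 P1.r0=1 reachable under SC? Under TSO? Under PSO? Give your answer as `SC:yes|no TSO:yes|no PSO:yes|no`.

SC:yes TSO:yes PSO:yes

outcome vector order: (P0.r0,P0.r1,P1.r0)
[SC] allowed = {<0 0 0>; <0 0 1>; <0 2 0>; <0 2 1>; <2 2 0>}
[TSO] allowed = {<0 0 0>; <0 0 1>; <0 2 0>; <0 2 1>; <2 2 0>}
[PSO] allowed = {<0 0 0>; <0 0 1>; <0 2 0>; <0 2 1>; <2 2 0>}
target <0 0 1> ∈ {SC,TSO,PSO}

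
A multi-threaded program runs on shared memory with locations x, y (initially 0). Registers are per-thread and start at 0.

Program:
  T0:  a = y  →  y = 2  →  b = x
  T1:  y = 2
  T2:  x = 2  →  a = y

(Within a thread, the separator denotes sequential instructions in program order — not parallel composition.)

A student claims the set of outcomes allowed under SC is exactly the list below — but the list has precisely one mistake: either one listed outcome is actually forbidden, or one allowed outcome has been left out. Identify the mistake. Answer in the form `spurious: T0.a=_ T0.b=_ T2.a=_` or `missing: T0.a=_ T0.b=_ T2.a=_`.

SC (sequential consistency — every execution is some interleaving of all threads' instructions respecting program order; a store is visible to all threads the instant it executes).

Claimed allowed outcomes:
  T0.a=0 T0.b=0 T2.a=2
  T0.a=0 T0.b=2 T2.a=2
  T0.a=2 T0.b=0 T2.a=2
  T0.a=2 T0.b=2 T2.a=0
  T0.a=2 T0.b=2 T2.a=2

missing: T0.a=0 T0.b=2 T2.a=0

outcome vector order: (T0.a,T0.b,T2.a)
[SC] allowed = {(0,0,2), (0,2,0), (0,2,2), (2,0,2), (2,2,0), (2,2,2)}
SC∖claimed = {(0,2,0)}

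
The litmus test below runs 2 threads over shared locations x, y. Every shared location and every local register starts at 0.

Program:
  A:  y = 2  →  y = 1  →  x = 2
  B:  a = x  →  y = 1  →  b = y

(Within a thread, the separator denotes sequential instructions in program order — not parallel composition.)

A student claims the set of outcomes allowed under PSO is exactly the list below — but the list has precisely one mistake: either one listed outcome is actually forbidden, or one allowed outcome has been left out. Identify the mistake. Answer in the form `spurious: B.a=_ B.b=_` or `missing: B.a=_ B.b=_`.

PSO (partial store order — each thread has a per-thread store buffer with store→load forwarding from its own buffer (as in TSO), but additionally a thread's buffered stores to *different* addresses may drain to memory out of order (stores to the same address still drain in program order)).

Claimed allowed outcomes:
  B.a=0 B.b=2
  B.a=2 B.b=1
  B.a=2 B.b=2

outcome vector order: (B.a,B.b)
PSO: 4 outcomes — {(0,1), (0,2), (2,1), (2,2)}
PSO∖claimed = {(0,1)}

missing: B.a=0 B.b=1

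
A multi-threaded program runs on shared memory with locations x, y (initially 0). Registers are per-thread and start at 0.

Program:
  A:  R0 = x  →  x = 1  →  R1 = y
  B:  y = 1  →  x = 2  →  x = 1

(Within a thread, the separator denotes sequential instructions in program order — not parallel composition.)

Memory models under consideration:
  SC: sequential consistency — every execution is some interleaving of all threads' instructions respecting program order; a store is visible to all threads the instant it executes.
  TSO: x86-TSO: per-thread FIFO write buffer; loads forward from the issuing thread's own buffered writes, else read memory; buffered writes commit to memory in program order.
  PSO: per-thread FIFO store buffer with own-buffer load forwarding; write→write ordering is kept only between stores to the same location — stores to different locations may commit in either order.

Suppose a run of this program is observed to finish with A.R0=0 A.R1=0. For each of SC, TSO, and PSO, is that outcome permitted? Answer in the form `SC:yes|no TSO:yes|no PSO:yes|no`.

SC:yes TSO:yes PSO:yes

outcome vector order: (A.R0,A.R1)
[SC] allowed = {(0,0), (0,1), (1,1), (2,1)}
[TSO] allowed = {(0,0), (0,1), (1,1), (2,1)}
[PSO] allowed = {(0,0), (0,1), (1,0), (1,1), (2,0), (2,1)}
target (0,0) ∈ {SC,TSO,PSO}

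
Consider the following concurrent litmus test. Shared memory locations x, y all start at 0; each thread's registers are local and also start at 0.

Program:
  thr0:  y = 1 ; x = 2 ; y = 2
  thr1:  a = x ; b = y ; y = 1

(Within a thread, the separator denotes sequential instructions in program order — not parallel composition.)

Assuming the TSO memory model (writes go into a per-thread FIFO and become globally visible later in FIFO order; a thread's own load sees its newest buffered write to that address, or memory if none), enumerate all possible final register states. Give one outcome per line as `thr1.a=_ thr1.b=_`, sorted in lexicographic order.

thr1.a=0 thr1.b=0
thr1.a=0 thr1.b=1
thr1.a=0 thr1.b=2
thr1.a=2 thr1.b=1
thr1.a=2 thr1.b=2

outcome vector order: (thr1.a,thr1.b)
|TSO outcomes| = 5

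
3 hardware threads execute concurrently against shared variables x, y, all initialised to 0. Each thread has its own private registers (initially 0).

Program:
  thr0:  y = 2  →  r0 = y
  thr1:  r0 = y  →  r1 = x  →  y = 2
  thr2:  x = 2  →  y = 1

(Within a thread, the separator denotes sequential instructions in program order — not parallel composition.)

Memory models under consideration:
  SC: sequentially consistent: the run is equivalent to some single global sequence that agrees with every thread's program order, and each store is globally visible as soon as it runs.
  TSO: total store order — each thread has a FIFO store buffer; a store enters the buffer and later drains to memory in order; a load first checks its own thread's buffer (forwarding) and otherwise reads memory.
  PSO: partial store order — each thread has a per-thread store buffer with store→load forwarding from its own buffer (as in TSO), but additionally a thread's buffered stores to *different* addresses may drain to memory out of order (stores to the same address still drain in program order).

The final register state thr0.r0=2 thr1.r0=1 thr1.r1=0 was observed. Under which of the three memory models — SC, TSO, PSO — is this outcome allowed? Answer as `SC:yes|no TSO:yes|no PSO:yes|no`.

outcome vector order: (thr0.r0,thr1.r0,thr1.r1)
[SC] allowed = {1/0/0 1/0/2 1/1/2 1/2/0 1/2/2 2/0/0 2/0/2 2/1/2 2/2/0 2/2/2}
[TSO] allowed = {1/0/0 1/0/2 1/1/2 1/2/0 1/2/2 2/0/0 2/0/2 2/1/2 2/2/0 2/2/2}
[PSO] allowed = {1/0/0 1/0/2 1/1/0 1/1/2 1/2/0 1/2/2 2/0/0 2/0/2 2/1/0 2/1/2 2/2/0 2/2/2}
target 2/1/0 ∈ {PSO}

SC:no TSO:no PSO:yes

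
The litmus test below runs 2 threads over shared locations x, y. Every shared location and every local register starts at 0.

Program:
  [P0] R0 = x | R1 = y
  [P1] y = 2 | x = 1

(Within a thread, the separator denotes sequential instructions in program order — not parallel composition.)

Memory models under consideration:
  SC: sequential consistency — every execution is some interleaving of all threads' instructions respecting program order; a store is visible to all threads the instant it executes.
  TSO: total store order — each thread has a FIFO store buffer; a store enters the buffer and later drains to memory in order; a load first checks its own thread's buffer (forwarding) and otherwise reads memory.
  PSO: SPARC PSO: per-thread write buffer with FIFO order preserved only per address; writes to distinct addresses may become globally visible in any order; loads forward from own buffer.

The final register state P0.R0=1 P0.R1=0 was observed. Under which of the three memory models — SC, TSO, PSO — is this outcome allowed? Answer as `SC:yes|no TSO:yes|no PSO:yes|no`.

SC:no TSO:no PSO:yes

outcome vector order: (P0.R0,P0.R1)
under SC → (0,0) (0,2) (1,2)
under TSO → (0,0) (0,2) (1,2)
under PSO → (0,0) (0,2) (1,0) (1,2)
target (1,0) ∈ {PSO}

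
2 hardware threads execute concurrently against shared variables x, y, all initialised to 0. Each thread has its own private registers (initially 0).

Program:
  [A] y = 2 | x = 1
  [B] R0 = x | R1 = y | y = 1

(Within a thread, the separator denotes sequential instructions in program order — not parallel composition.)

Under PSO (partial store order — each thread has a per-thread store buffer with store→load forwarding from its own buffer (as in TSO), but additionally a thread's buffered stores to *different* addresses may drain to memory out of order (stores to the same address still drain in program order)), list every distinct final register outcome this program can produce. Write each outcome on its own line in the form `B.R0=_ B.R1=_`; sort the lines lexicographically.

outcome vector order: (B.R0,B.R1)
|PSO outcomes| = 4

B.R0=0 B.R1=0
B.R0=0 B.R1=2
B.R0=1 B.R1=0
B.R0=1 B.R1=2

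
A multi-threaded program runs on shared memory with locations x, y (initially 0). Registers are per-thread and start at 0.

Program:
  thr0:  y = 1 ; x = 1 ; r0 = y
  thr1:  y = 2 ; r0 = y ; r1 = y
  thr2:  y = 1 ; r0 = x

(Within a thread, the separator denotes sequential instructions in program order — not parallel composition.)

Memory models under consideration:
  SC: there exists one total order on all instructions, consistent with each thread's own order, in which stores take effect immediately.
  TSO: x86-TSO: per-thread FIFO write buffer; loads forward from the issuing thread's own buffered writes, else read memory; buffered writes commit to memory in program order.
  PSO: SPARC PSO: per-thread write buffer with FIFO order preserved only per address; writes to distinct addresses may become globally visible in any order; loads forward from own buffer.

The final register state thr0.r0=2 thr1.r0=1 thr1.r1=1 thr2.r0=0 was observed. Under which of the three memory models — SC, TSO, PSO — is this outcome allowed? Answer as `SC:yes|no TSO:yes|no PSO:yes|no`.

outcome vector order: (thr0.r0,thr1.r0,thr1.r1,thr2.r0)
under SC → (1,1,1,0) (1,1,1,1) (1,2,1,0) (1,2,1,1) (1,2,2,0) (1,2,2,1) (2,1,1,1) (2,2,1,1) (2,2,2,0) (2,2,2,1)
under TSO → (1,1,1,0) (1,1,1,1) (1,2,1,0) (1,2,1,1) (1,2,2,0) (1,2,2,1) (2,1,1,0) (2,1,1,1) (2,2,1,0) (2,2,1,1) (2,2,2,0) (2,2,2,1)
under PSO → (1,1,1,0) (1,1,1,1) (1,2,1,0) (1,2,1,1) (1,2,2,0) (1,2,2,1) (2,1,1,0) (2,1,1,1) (2,2,1,0) (2,2,1,1) (2,2,2,0) (2,2,2,1)
target (2,1,1,0) ∈ {TSO,PSO}

SC:no TSO:yes PSO:yes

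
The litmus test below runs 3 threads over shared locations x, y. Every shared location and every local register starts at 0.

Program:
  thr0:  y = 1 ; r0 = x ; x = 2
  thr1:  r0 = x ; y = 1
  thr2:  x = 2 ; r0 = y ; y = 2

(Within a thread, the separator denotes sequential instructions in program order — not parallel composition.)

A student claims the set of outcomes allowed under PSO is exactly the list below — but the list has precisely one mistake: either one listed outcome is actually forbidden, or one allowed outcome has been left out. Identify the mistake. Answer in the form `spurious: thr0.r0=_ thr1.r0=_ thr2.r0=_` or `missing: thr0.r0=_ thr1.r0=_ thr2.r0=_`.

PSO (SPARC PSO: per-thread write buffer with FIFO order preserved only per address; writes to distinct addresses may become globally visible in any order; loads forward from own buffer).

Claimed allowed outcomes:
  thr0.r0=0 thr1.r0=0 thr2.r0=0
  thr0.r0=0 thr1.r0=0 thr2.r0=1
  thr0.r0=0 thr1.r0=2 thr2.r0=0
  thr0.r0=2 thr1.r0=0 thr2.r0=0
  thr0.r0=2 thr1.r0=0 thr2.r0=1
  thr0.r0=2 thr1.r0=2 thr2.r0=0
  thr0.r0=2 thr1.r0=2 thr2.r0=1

outcome vector order: (thr0.r0,thr1.r0,thr2.r0)
under PSO → 000 001 020 021 200 201 220 221
PSO∖claimed = {021}

missing: thr0.r0=0 thr1.r0=2 thr2.r0=1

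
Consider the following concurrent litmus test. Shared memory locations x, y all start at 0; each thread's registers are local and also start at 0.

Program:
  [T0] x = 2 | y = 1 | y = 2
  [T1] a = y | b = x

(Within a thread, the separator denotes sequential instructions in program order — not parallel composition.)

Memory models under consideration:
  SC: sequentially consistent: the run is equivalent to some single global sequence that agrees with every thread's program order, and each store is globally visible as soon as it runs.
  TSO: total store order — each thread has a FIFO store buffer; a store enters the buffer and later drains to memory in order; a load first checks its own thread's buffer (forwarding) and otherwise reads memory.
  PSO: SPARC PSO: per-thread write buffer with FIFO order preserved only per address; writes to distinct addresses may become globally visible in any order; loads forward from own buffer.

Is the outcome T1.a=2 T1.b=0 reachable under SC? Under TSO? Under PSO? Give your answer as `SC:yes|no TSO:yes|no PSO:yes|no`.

outcome vector order: (T1.a,T1.b)
SC (4): 0/0, 0/2, 1/2, 2/2
TSO (4): 0/0, 0/2, 1/2, 2/2
PSO (6): 0/0, 0/2, 1/0, 1/2, 2/0, 2/2
target 2/0 ∈ {PSO}

SC:no TSO:no PSO:yes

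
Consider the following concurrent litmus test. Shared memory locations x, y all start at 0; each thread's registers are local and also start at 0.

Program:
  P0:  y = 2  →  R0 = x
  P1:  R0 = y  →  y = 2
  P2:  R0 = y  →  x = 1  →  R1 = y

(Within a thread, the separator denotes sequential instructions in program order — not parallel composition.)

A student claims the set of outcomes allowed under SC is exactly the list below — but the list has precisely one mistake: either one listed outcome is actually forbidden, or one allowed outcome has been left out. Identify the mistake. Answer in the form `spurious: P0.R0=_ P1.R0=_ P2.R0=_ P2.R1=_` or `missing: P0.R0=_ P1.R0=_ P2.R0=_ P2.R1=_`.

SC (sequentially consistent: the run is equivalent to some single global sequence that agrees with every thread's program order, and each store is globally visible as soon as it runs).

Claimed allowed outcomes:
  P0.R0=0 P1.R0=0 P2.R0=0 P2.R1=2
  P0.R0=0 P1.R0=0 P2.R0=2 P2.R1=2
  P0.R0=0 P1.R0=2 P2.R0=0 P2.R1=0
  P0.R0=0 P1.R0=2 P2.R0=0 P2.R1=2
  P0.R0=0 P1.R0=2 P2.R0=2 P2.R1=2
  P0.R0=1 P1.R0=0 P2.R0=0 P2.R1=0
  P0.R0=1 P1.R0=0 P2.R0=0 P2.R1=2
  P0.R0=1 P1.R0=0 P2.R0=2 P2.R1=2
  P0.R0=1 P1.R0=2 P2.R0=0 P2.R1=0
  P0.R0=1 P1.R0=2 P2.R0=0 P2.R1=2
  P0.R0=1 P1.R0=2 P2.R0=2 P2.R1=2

spurious: P0.R0=0 P1.R0=2 P2.R0=0 P2.R1=0

outcome vector order: (P0.R0,P1.R0,P2.R0,P2.R1)
SC: 10 outcomes — {<0 0 0 2> <0 0 2 2> <0 2 0 2> <0 2 2 2> <1 0 0 0> <1 0 0 2> <1 0 2 2> <1 2 0 0> <1 2 0 2> <1 2 2 2>}
claimed∖SC = {<0 2 0 0>}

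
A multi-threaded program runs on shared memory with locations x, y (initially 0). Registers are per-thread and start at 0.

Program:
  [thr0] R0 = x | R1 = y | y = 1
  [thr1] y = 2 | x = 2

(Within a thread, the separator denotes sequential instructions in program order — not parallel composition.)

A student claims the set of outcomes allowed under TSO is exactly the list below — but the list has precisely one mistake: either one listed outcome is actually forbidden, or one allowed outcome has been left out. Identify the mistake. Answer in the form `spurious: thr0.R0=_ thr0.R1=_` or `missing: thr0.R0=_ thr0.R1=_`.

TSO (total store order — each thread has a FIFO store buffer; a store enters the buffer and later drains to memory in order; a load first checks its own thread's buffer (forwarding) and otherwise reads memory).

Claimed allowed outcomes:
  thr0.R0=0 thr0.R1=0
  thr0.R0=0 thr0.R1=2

outcome vector order: (thr0.R0,thr0.R1)
TSO: 3 outcomes — {<0 0>, <0 2>, <2 2>}
TSO∖claimed = {<2 2>}

missing: thr0.R0=2 thr0.R1=2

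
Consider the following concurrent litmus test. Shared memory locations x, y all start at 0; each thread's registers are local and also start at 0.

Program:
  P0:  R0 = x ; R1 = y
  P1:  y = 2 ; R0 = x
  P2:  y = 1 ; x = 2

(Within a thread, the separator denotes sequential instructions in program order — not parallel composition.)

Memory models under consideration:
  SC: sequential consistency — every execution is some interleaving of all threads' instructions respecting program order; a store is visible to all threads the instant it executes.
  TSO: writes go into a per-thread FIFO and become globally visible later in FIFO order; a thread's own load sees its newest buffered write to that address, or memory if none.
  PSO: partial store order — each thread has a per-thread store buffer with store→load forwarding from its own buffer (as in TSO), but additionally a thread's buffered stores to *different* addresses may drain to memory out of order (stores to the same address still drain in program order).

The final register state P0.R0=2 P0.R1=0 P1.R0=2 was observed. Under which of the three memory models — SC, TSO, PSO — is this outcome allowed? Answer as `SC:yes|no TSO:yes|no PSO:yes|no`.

outcome vector order: (P0.R0,P0.R1,P1.R0)
[SC] allowed = {(0,0,0); (0,0,2); (0,1,0); (0,1,2); (0,2,0); (0,2,2); (2,1,0); (2,1,2); (2,2,0); (2,2,2)}
[TSO] allowed = {(0,0,0); (0,0,2); (0,1,0); (0,1,2); (0,2,0); (0,2,2); (2,1,0); (2,1,2); (2,2,0); (2,2,2)}
[PSO] allowed = {(0,0,0); (0,0,2); (0,1,0); (0,1,2); (0,2,0); (0,2,2); (2,0,0); (2,0,2); (2,1,0); (2,1,2); (2,2,0); (2,2,2)}
target (2,0,2) ∈ {PSO}

SC:no TSO:no PSO:yes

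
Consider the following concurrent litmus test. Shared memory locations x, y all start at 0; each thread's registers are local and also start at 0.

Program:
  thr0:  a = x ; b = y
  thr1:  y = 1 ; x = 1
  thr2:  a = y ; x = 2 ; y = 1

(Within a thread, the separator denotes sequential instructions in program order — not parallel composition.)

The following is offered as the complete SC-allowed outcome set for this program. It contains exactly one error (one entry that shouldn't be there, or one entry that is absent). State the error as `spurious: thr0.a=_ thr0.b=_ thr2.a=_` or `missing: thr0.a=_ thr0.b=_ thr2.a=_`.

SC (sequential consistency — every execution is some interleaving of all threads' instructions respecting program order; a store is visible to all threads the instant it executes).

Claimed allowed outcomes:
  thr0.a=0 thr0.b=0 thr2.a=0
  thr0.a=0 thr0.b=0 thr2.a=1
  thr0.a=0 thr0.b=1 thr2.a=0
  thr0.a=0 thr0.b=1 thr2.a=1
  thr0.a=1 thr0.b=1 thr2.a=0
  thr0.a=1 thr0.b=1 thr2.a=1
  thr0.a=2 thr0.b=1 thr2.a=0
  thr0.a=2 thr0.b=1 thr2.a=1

outcome vector order: (thr0.a,thr0.b,thr2.a)
under SC → <0 0 0>; <0 0 1>; <0 1 0>; <0 1 1>; <1 1 0>; <1 1 1>; <2 0 0>; <2 1 0>; <2 1 1>
SC∖claimed = {<2 0 0>}

missing: thr0.a=2 thr0.b=0 thr2.a=0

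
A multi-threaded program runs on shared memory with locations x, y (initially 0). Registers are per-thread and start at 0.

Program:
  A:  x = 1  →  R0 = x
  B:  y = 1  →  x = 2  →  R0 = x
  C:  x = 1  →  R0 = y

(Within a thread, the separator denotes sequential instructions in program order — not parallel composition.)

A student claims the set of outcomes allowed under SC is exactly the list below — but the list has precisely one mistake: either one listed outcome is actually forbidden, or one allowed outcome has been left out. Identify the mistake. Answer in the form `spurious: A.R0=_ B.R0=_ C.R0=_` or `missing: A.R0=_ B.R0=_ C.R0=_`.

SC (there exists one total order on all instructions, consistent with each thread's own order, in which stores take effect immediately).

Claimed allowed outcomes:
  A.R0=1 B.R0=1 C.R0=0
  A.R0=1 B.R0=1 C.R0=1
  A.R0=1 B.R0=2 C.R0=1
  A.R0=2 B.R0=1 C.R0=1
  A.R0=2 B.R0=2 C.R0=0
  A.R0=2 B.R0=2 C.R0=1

outcome vector order: (A.R0,B.R0,C.R0)
under SC → <1 1 0> <1 1 1> <1 2 0> <1 2 1> <2 1 1> <2 2 0> <2 2 1>
SC∖claimed = {<1 2 0>}

missing: A.R0=1 B.R0=2 C.R0=0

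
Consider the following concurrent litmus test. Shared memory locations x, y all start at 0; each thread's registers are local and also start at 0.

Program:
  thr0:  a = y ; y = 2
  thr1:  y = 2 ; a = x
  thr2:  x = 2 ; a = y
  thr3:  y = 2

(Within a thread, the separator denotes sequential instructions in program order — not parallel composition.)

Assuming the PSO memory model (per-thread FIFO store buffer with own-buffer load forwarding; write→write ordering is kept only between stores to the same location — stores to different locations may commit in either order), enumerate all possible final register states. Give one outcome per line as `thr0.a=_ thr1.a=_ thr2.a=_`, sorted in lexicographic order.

outcome vector order: (thr0.a,thr1.a,thr2.a)
|PSO outcomes| = 8

thr0.a=0 thr1.a=0 thr2.a=0
thr0.a=0 thr1.a=0 thr2.a=2
thr0.a=0 thr1.a=2 thr2.a=0
thr0.a=0 thr1.a=2 thr2.a=2
thr0.a=2 thr1.a=0 thr2.a=0
thr0.a=2 thr1.a=0 thr2.a=2
thr0.a=2 thr1.a=2 thr2.a=0
thr0.a=2 thr1.a=2 thr2.a=2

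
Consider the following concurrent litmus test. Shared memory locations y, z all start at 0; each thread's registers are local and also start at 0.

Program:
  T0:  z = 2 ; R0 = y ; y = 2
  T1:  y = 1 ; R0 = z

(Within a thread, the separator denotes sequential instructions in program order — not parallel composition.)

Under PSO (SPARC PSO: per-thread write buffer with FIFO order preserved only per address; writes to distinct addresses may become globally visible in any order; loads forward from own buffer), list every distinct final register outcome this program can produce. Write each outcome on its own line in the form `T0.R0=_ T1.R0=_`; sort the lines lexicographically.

T0.R0=0 T1.R0=0
T0.R0=0 T1.R0=2
T0.R0=1 T1.R0=0
T0.R0=1 T1.R0=2

outcome vector order: (T0.R0,T1.R0)
|PSO outcomes| = 4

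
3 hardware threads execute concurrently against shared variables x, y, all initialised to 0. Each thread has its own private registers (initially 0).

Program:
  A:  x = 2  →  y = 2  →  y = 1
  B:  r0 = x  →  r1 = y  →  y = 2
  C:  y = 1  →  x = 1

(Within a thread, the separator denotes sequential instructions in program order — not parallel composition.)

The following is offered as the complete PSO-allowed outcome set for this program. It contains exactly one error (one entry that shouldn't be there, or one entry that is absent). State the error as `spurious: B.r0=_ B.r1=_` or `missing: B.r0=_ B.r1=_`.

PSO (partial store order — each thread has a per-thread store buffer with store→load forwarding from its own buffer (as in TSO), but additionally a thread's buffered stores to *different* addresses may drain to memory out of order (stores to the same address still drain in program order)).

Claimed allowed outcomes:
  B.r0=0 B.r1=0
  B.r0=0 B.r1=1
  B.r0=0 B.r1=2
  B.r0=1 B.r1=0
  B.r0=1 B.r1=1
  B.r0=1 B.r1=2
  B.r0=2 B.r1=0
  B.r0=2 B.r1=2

outcome vector order: (B.r0,B.r1)
under PSO → 0/0, 0/1, 0/2, 1/0, 1/1, 1/2, 2/0, 2/1, 2/2
PSO∖claimed = {2/1}

missing: B.r0=2 B.r1=1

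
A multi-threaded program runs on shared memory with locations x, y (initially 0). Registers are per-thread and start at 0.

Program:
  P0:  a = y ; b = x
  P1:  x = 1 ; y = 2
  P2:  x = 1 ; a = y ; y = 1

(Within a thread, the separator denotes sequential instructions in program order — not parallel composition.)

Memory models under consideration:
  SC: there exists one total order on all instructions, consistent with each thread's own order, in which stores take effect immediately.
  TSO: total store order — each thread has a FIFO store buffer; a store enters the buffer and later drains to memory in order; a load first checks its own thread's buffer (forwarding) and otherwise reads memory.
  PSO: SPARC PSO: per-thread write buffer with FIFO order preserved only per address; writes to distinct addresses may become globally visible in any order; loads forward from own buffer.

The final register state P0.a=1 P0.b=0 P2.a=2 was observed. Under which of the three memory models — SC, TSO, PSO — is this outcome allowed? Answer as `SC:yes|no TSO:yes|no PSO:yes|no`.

outcome vector order: (P0.a,P0.b,P2.a)
[SC] allowed = {000; 002; 010; 012; 110; 112; 210; 212}
[TSO] allowed = {000; 002; 010; 012; 110; 112; 210; 212}
[PSO] allowed = {000; 002; 010; 012; 100; 102; 110; 112; 200; 202; 210; 212}
target 102 ∈ {PSO}

SC:no TSO:no PSO:yes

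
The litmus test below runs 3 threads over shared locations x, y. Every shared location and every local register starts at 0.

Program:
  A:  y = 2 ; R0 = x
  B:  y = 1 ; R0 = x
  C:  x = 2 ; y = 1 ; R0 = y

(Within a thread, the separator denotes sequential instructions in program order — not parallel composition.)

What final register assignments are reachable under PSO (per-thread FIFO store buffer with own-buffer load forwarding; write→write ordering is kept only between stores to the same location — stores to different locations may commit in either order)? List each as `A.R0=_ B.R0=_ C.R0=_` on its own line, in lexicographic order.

A.R0=0 B.R0=0 C.R0=1
A.R0=0 B.R0=0 C.R0=2
A.R0=0 B.R0=2 C.R0=1
A.R0=0 B.R0=2 C.R0=2
A.R0=2 B.R0=0 C.R0=1
A.R0=2 B.R0=0 C.R0=2
A.R0=2 B.R0=2 C.R0=1
A.R0=2 B.R0=2 C.R0=2

outcome vector order: (A.R0,B.R0,C.R0)
|PSO outcomes| = 8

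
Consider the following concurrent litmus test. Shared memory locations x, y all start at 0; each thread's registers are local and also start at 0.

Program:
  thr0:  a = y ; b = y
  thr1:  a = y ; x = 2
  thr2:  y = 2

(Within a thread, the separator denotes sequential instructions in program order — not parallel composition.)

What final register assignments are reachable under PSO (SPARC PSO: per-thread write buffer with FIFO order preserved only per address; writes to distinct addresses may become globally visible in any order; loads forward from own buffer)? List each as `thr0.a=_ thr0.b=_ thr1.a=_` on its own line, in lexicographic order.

outcome vector order: (thr0.a,thr0.b,thr1.a)
|PSO outcomes| = 6

thr0.a=0 thr0.b=0 thr1.a=0
thr0.a=0 thr0.b=0 thr1.a=2
thr0.a=0 thr0.b=2 thr1.a=0
thr0.a=0 thr0.b=2 thr1.a=2
thr0.a=2 thr0.b=2 thr1.a=0
thr0.a=2 thr0.b=2 thr1.a=2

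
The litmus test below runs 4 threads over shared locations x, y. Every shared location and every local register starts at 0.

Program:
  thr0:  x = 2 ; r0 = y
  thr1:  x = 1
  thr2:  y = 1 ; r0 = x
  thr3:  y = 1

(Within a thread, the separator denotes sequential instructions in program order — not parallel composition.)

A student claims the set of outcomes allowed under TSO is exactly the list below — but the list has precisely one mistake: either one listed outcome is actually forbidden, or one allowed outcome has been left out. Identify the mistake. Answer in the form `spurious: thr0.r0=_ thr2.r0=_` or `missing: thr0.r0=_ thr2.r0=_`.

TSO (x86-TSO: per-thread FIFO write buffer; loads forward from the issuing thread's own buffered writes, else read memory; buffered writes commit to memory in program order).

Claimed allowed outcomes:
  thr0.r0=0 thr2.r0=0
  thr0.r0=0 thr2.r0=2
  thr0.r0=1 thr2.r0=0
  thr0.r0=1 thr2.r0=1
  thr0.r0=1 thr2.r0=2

outcome vector order: (thr0.r0,thr2.r0)
under TSO → 0/0 0/1 0/2 1/0 1/1 1/2
TSO∖claimed = {0/1}

missing: thr0.r0=0 thr2.r0=1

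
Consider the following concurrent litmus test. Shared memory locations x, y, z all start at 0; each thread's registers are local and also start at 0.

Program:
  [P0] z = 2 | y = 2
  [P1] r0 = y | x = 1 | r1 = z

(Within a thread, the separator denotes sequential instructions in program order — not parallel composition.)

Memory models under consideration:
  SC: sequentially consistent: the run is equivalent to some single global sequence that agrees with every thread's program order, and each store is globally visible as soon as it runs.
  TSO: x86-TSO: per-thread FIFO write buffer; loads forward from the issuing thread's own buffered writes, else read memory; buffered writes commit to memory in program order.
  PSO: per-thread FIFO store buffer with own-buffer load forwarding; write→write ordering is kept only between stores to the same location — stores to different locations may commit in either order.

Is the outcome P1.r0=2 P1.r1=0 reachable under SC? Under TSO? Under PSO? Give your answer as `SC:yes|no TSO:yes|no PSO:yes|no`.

outcome vector order: (P1.r0,P1.r1)
SC: 3 outcomes — {00, 02, 22}
TSO: 3 outcomes — {00, 02, 22}
PSO: 4 outcomes — {00, 02, 20, 22}
target 20 ∈ {PSO}

SC:no TSO:no PSO:yes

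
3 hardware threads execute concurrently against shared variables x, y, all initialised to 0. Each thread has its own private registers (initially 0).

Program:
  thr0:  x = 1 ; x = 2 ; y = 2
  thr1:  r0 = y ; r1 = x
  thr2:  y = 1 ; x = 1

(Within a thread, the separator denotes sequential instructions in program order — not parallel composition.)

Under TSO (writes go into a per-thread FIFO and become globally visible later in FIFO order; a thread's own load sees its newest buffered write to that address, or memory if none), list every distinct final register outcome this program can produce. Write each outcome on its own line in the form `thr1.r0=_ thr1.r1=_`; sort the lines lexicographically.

outcome vector order: (thr1.r0,thr1.r1)
|TSO outcomes| = 8

thr1.r0=0 thr1.r1=0
thr1.r0=0 thr1.r1=1
thr1.r0=0 thr1.r1=2
thr1.r0=1 thr1.r1=0
thr1.r0=1 thr1.r1=1
thr1.r0=1 thr1.r1=2
thr1.r0=2 thr1.r1=1
thr1.r0=2 thr1.r1=2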